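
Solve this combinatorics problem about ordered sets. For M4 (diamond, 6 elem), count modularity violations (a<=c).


Modular law: if a <= c then a v (b ^ c) = (a v b) ^ c.
Check all triples (a,b,c) with a <= c among 6 elements.
This lattice is modular (diamonds M_m and their chain-products are modular).
Total violating triples: 0


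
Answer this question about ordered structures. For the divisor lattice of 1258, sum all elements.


sigma(n) = sum of divisors.
Divisors of 1258: [1, 2, 17, 34, 37, 74, 629, 1258]
Sum = 2052


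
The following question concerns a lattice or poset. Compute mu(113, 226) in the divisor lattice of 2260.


In a divisor lattice, mu(a,b) = mu(b/a) where mu is the classical Mobius function.
b/a = 226/113 = 2
Prime factorization of 2: primes [2]
2 is squarefree with 1 prime factor(s), so mu(2) = (-1)^1 = -1


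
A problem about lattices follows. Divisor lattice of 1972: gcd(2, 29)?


Meet=gcd.
gcd(2,29)=1


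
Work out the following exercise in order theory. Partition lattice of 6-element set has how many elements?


B(n) = number of set partitions of an n-element set.
B(n) satisfies the recurrence: B(n+1) = sum_k C(n,k)*B(k).
B(6) = 203


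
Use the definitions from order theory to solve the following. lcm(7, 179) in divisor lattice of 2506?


Join=lcm.
gcd(7,179)=1
lcm=1253


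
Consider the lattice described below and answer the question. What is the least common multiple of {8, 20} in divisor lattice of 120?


In a divisor lattice, join = lcm (least common multiple).
Compute lcm iteratively: start with first element, then lcm(current, next).
Elements: [8, 20]
lcm(8,20) = 40
Final lcm = 40


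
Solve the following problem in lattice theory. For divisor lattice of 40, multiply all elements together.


Divisors of 40: [1, 2, 4, 5, 8, 10, 20, 40]
Product = n^(d(n)/2) = 40^(8/2)
Product = 2560000


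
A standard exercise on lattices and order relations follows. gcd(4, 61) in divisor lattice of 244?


Meet=gcd.
gcd(4,61)=1


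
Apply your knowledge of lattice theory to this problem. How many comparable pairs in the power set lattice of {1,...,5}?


A comparable pair {a,b} has a < b or b < a in the order.
Count unordered pairs where one element is strictly below the other.
Examples: {{},{1}}, {{},{2}}, {{},{3}}, {{},{4}}, ...
Total comparable pairs: 211


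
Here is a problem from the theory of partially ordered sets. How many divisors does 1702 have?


Divisors of 1702: [1, 2, 23, 37, 46, 74, 851, 1702]
Count: 8


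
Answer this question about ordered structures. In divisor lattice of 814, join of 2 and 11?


In a divisor lattice, join = lcm (least common multiple).
gcd(2,11) = 1
lcm(2,11) = 2*11/gcd = 22/1 = 22


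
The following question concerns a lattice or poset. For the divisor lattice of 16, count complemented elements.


An element a is complemented if some b has a meet b = bottom, a join b = top.
a is complemented iff gcd(a, n/a)=1, i.e. a is a unitary divisor of 16.
Complemented elements: 1, 16
Count: 2


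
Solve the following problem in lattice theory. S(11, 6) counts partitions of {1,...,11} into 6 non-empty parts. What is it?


S(n,k) = k*S(n-1,k) + S(n-1,k-1).
S(10,6) = 22827, S(10,5) = 42525
S(11,6) = 6*22827 + 42525 = 136962 + 42525
S(11,6) = 179487


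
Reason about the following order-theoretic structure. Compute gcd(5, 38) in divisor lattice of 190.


In a divisor lattice, meet = gcd (greatest common divisor).
By Euclidean algorithm or factoring: gcd(5,38) = 1


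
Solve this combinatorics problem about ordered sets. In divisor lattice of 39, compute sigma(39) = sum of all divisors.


sigma(n) = sum of divisors.
Divisors of 39: [1, 3, 13, 39]
Sum = 56


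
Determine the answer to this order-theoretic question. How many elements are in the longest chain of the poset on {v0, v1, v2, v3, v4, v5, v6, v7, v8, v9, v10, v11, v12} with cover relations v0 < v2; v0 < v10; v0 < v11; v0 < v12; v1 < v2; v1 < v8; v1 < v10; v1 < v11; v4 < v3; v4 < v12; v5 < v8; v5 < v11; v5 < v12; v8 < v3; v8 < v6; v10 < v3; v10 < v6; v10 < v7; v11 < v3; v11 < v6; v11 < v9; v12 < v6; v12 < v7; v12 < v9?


A chain is a totally ordered subset; we count the number of elements in a maximum chain.
Compute, for each element x, the size of the longest chain ending at x:
  v0: 1
  v1: 1
  v4: 1
  v5: 1
  v2: 2
  v8: 2
  ...
A maximum chain: v1 < v8 < v3
Number of elements in the longest chain: 3


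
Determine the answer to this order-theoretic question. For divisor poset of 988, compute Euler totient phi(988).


phi(n) = n * prod_{p|n} (1 - 1/p).
Prime divisors of 988: [2, 13, 19]
phi(988) = 988 * (1 - 1/2) * (1 - 1/13) * (1 - 1/19)
phi(988) = 432


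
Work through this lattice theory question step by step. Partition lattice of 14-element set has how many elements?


B(n) = number of set partitions of an n-element set.
B(n) satisfies the recurrence: B(n+1) = sum_k C(n,k)*B(k).
B(14) = 190899322


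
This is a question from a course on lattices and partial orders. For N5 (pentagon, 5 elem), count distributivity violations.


Distributive law: a ^ (b v c) = (a ^ b) v (a ^ c).
Check all 5^3 = 125 ordered triples (a,b,c).
  e.g. a=b, b=a, c=c: lhs=b != rhs=a
  e.g. a=b, b=c, c=a: lhs=b != rhs=a
Total violating triples: 2


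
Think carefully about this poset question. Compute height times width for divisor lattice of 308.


Height = length of longest chain minus 1; width = size of largest antichain.
A maximum chain: 1 | 11 | 77 | 154 | 308  (height 4).
A maximum antichain: {4, 14, 22, 77}  (width 4).
Product = 4 * 4 = 16


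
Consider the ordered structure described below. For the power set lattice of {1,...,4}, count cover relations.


A cover relation a -< b holds when a < b with no c strictly between.
Cover relations:
  {} -< {1}
  {} -< {2}
  {} -< {3}
  {} -< {4}
  {1} -< {1,2}
  {1} -< {1,3}
  {1} -< {1,4}
  {2} -< {1,2}
  ...24 more
Total: 32


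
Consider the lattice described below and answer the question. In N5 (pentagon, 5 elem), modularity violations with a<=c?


Modular law: if a <= c then a v (b ^ c) = (a v b) ^ c.
Check all triples (a,b,c) with a <= c among 5 elements.
  e.g. a=a, b=c, c=b: lhs=a != rhs=b
Total violating triples: 1


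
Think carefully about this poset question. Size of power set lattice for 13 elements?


Power set = 2^n.
2^13 = 8192


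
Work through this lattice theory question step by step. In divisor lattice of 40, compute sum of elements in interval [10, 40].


Interval [10,40] in divisors of 40: [10, 20, 40]
Sum = 70


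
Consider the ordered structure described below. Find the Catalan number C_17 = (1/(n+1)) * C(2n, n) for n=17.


C(n) = C(2n, n) / (n+1).
C(34, 17) = 2333606220
C(17) = 2333606220 / 18 = 129644790


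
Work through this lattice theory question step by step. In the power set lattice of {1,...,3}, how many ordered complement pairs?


Complement pair (a,b): a meet b = bottom, a join b = top.
Here: A intersect B = {} and A union B = {1,...,3}.
Pairs found: ({},{1,2,3}), ({1},{2,3}), ({2},{1,3}), ({3},{1,2}), ... (4 more)
Total ordered pairs: 8


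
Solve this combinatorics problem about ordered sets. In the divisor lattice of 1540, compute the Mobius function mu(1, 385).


In a divisor lattice, mu(a,b) = mu(b/a) where mu is the classical Mobius function.
b/a = 385/1 = 385
Prime factorization of 385: primes [5, 7, 11]
385 is squarefree with 3 prime factor(s), so mu(385) = (-1)^3 = -1


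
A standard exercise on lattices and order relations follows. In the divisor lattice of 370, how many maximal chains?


A maximal chain goes from the minimum element to a maximal element via cover relations.
Counting all min-to-max paths in the cover graph.
Total maximal chains: 6


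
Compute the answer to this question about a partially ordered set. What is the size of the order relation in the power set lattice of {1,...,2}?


The order relation is {(a,b) : a <= b}, reflexive so it includes (a,a).
Examples: ({},{}), ({},{1,2}), ({},{1}), ({},{2}), ({1,2},{1,2}), ...
Total ordered pairs: 9


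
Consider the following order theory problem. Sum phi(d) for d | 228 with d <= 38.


Divisors of 228 up to 38: [1, 2, 3, 4, 6, 12, 19, 38]
phi values: [1, 1, 2, 2, 2, 4, 18, 18]
Sum = 48


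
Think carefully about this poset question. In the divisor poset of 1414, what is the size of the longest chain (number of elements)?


A chain is a totally ordered subset; we count the number of elements in a maximum chain.
Compute, for each element x, the size of the longest chain ending at x:
  1: 1
  2: 2
  7: 2
  101: 2
  14: 3
  202: 3
  ...
A maximum chain: 1 < 2 < 14 < 1414
Number of elements in the longest chain: 4


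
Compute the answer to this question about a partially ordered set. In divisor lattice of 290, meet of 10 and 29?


In a divisor lattice, meet = gcd (greatest common divisor).
By Euclidean algorithm or factoring: gcd(10,29) = 1


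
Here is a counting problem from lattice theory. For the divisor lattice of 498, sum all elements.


sigma(n) = sum of divisors.
Divisors of 498: [1, 2, 3, 6, 83, 166, 249, 498]
Sum = 1008


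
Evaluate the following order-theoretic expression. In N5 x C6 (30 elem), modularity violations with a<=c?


Modular law: if a <= c then a v (b ^ c) = (a v b) ^ c.
Check all triples (a,b,c) with a <= c among 30 elements.
  e.g. a=(a,0), b=(c,0), c=(b,0): lhs=(a,0) != rhs=(b,0)
  e.g. a=(a,0), b=(c,1), c=(b,0): lhs=(a,0) != rhs=(b,0)
Total violating triples: 126


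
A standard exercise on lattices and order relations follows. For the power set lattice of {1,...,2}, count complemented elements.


An element a is complemented if some b has a meet b = bottom, a join b = top.
every subset A has complement S\A, so all elements are complemented.
Complemented elements: {}, {1}, {2}, {1,2}
Count: 4


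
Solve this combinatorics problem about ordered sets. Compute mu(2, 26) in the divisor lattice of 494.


In a divisor lattice, mu(a,b) = mu(b/a) where mu is the classical Mobius function.
b/a = 26/2 = 13
Prime factorization of 13: primes [13]
13 is squarefree with 1 prime factor(s), so mu(13) = (-1)^1 = -1


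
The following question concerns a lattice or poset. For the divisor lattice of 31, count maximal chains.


A maximal chain goes from the minimum element to a maximal element via cover relations.
Counting all min-to-max paths in the cover graph.
Total maximal chains: 1


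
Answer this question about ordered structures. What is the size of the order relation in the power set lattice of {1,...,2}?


The order relation is {(a,b) : a <= b}, reflexive so it includes (a,a).
Examples: ({},{}), ({},{1,2}), ({},{1}), ({},{2}), ({1,2},{1,2}), ...
Total ordered pairs: 9


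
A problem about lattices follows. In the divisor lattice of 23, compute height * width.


Height = length of longest chain minus 1; width = size of largest antichain.
A maximum chain: 1 | 23  (height 1).
A maximum antichain: {1}  (width 1).
Product = 1 * 1 = 1


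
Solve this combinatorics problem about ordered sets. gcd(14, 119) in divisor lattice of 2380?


Meet=gcd.
gcd(14,119)=7


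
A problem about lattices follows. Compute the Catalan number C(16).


C(n) = C(2n, n) / (n+1).
C(32, 16) = 601080390
C(16) = 601080390 / 17 = 35357670


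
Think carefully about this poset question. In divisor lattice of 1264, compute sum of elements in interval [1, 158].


Interval [1,158] in divisors of 1264: [1, 2, 79, 158]
Sum = 240


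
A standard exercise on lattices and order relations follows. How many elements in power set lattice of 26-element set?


Power set = 2^n.
2^26 = 67108864


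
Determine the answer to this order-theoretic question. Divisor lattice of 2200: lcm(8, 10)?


Join=lcm.
gcd(8,10)=2
lcm=40


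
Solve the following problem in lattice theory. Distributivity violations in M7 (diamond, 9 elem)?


Distributive law: a ^ (b v c) = (a ^ b) v (a ^ c).
Check all 9^3 = 729 ordered triples (a,b,c).
  e.g. a=a1, b=a2, c=a3: lhs=a1 != rhs=0
  e.g. a=a1, b=a2, c=a4: lhs=a1 != rhs=0
Total violating triples: 210


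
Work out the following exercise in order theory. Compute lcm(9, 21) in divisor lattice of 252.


In a divisor lattice, join = lcm (least common multiple).
gcd(9,21) = 3
lcm(9,21) = 9*21/gcd = 189/3 = 63


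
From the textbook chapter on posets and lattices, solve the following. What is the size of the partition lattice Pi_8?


B(n) = number of set partitions of an n-element set.
B(n) satisfies the recurrence: B(n+1) = sum_k C(n,k)*B(k).
B(8) = 4140


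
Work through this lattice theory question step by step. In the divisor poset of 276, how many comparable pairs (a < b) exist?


A comparable pair {a,b} has a < b or b < a in the order.
Count unordered pairs where one element is strictly below the other.
Examples: {1,2}, {1,3}, {1,4}, {1,6}, ...
Total comparable pairs: 42


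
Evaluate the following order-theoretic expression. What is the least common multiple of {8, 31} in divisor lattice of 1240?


In a divisor lattice, join = lcm (least common multiple).
Compute lcm iteratively: start with first element, then lcm(current, next).
Elements: [8, 31]
lcm(8,31) = 248
Final lcm = 248


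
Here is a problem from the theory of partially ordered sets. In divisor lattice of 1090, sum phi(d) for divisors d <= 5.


Divisors of 1090 up to 5: [1, 2, 5]
phi values: [1, 1, 4]
Sum = 6


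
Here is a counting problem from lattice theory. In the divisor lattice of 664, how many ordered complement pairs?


Complement pair (a,b): a meet b = bottom, a join b = top.
Here: gcd(a,b)=1 and lcm(a,b)=664, i.e. a*b=664 with a,b coprime.
Pairs found: (1,664), (8,83), (83,8), (664,1)
Total ordered pairs: 4


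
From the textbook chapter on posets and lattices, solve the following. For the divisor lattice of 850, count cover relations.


A cover relation a -< b holds when a < b with no c strictly between.
Cover relations:
  1 -< 2
  1 -< 5
  1 -< 17
  2 -< 10
  2 -< 34
  5 -< 10
  5 -< 25
  5 -< 85
  ...12 more
Total: 20


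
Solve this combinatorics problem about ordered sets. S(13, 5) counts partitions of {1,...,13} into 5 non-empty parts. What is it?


S(n,k) = k*S(n-1,k) + S(n-1,k-1).
S(12,5) = 1379400, S(12,4) = 611501
S(13,5) = 5*1379400 + 611501 = 6897000 + 611501
S(13,5) = 7508501


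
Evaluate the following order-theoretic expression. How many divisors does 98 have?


Divisors of 98: [1, 2, 7, 14, 49, 98]
Count: 6


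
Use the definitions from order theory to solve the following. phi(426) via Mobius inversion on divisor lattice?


phi(n) = n * prod_{p|n} (1 - 1/p).
Prime divisors of 426: [2, 3, 71]
phi(426) = 426 * (1 - 1/2) * (1 - 1/3) * (1 - 1/71)
phi(426) = 140


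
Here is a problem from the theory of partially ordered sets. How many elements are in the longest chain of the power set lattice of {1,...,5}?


A chain is a totally ordered subset; we count the number of elements in a maximum chain.
Compute, for each element x, the size of the longest chain ending at x:
  {}: 1
  {1}: 2
  {2}: 2
  {3}: 2
  {4}: 2
  {5}: 2
  ...
A maximum chain: {} < {1} < {1,2} < {1,2,3} < {1,2,3,4} < {1,2,3,4,5}
Number of elements in the longest chain: 6


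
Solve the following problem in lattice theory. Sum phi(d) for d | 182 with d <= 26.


Divisors of 182 up to 26: [1, 2, 7, 13, 14, 26]
phi values: [1, 1, 6, 12, 6, 12]
Sum = 38


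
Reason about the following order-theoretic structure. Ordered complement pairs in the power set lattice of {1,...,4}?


Complement pair (a,b): a meet b = bottom, a join b = top.
Here: A intersect B = {} and A union B = {1,...,4}.
Pairs found: ({},{1,2,3,4}), ({1},{2,3,4}), ({2},{1,3,4}), ({3},{1,2,4}), ... (12 more)
Total ordered pairs: 16


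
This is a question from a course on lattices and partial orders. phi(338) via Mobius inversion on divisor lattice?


phi(n) = n * prod_{p|n} (1 - 1/p).
Prime divisors of 338: [2, 13]
phi(338) = 338 * (1 - 1/2) * (1 - 1/13)
phi(338) = 156


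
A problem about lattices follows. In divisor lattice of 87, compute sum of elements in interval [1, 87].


Interval [1,87] in divisors of 87: [1, 3, 29, 87]
Sum = 120


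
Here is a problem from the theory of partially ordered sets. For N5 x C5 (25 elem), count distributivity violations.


Distributive law: a ^ (b v c) = (a ^ b) v (a ^ c).
Check all 25^3 = 15625 ordered triples (a,b,c).
  e.g. a=(b,0), b=(a,0), c=(c,0): lhs=(b,0) != rhs=(a,0)
  e.g. a=(b,0), b=(a,0), c=(c,1): lhs=(b,0) != rhs=(a,0)
Total violating triples: 250


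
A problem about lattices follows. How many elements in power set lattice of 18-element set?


Power set = 2^n.
2^18 = 262144


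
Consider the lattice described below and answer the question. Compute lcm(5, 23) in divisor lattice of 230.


In a divisor lattice, join = lcm (least common multiple).
gcd(5,23) = 1
lcm(5,23) = 5*23/gcd = 115/1 = 115


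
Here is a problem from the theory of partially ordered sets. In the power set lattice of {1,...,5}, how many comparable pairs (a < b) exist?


A comparable pair {a,b} has a < b or b < a in the order.
Count unordered pairs where one element is strictly below the other.
Examples: {{},{1}}, {{},{2}}, {{},{3}}, {{},{4}}, ...
Total comparable pairs: 211


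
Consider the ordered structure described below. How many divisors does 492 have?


Divisors of 492: [1, 2, 3, 4, 6, 12, 41, 82, 123, 164, 246, 492]
Count: 12


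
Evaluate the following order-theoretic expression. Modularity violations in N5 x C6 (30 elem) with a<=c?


Modular law: if a <= c then a v (b ^ c) = (a v b) ^ c.
Check all triples (a,b,c) with a <= c among 30 elements.
  e.g. a=(a,0), b=(c,0), c=(b,0): lhs=(a,0) != rhs=(b,0)
  e.g. a=(a,0), b=(c,1), c=(b,0): lhs=(a,0) != rhs=(b,0)
Total violating triples: 126


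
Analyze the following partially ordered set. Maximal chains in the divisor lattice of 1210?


A maximal chain goes from the minimum element to a maximal element via cover relations.
Counting all min-to-max paths in the cover graph.
Total maximal chains: 12


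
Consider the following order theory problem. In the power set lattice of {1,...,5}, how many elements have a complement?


An element a is complemented if some b has a meet b = bottom, a join b = top.
every subset A has complement S\A, so all elements are complemented.
Complemented elements: {}, {1}, {2}, {3}, {4}, {5}, ... (26 more)
Count: 32


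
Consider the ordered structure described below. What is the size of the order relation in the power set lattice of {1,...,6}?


The order relation is {(a,b) : a <= b}, reflexive so it includes (a,a).
Examples: ({},{}), ({},{1,2}), ({},{1,2,3}), ({},{1,2,3,4}), ({},{1,2,3,4,5}), ...
Total ordered pairs: 729


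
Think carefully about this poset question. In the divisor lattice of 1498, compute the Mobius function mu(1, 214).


In a divisor lattice, mu(a,b) = mu(b/a) where mu is the classical Mobius function.
b/a = 214/1 = 214
Prime factorization of 214: primes [2, 107]
214 is squarefree with 2 prime factor(s), so mu(214) = (-1)^2 = 1


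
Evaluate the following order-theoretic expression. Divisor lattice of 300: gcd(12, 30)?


Meet=gcd.
gcd(12,30)=6


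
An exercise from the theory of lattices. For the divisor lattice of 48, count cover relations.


A cover relation a -< b holds when a < b with no c strictly between.
Cover relations:
  1 -< 2
  1 -< 3
  2 -< 4
  2 -< 6
  3 -< 6
  4 -< 8
  4 -< 12
  6 -< 12
  ...5 more
Total: 13


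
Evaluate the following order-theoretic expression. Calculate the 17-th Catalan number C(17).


C(n) = C(2n, n) / (n+1).
C(34, 17) = 2333606220
C(17) = 2333606220 / 18 = 129644790


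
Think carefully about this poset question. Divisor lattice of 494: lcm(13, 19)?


Join=lcm.
gcd(13,19)=1
lcm=247


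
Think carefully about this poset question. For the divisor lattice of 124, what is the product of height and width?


Height = length of longest chain minus 1; width = size of largest antichain.
A maximum chain: 1 | 31 | 62 | 124  (height 3).
A maximum antichain: {2, 31}  (width 2).
Product = 3 * 2 = 6


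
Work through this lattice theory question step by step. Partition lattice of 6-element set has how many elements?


B(n) = number of set partitions of an n-element set.
B(n) satisfies the recurrence: B(n+1) = sum_k C(n,k)*B(k).
B(6) = 203


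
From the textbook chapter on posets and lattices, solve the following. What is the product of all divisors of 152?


Divisors of 152: [1, 2, 4, 8, 19, 38, 76, 152]
Product = n^(d(n)/2) = 152^(8/2)
Product = 533794816


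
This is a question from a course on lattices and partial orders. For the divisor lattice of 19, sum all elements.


sigma(n) = sum of divisors.
Divisors of 19: [1, 19]
Sum = 20


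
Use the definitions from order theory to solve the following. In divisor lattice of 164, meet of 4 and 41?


In a divisor lattice, meet = gcd (greatest common divisor).
By Euclidean algorithm or factoring: gcd(4,41) = 1


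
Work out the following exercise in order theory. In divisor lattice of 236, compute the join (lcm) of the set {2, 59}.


In a divisor lattice, join = lcm (least common multiple).
Compute lcm iteratively: start with first element, then lcm(current, next).
Elements: [2, 59]
lcm(2,59) = 118
Final lcm = 118


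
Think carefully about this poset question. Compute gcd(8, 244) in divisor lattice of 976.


In a divisor lattice, meet = gcd (greatest common divisor).
By Euclidean algorithm or factoring: gcd(8,244) = 4


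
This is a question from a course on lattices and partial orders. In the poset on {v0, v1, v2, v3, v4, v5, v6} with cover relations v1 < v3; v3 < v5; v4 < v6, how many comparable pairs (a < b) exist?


A comparable pair {a,b} has a < b or b < a in the order.
Count unordered pairs where one element is strictly below the other.
Examples: {v1,v3}, {v1,v5}, {v3,v5}, {v4,v6}
Total comparable pairs: 4


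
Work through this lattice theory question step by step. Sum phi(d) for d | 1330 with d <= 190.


Divisors of 1330 up to 190: [1, 2, 5, 7, 10, 14, 19, 35, 38, 70, 95, 133, 190]
phi values: [1, 1, 4, 6, 4, 6, 18, 24, 18, 24, 72, 108, 72]
Sum = 358


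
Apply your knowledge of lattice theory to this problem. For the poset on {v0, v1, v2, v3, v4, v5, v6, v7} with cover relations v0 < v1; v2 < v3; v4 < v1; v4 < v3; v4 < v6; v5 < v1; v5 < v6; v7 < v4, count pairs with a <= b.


The order relation is {(a,b) : a <= b}, reflexive so it includes (a,a).
Examples: (v0,v0), (v0,v1), (v1,v1), (v2,v2), (v2,v3), ...
Total ordered pairs: 19


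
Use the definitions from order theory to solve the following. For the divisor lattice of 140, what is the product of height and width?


Height = length of longest chain minus 1; width = size of largest antichain.
A maximum chain: 1 | 7 | 35 | 70 | 140  (height 4).
A maximum antichain: {4, 10, 14, 35}  (width 4).
Product = 4 * 4 = 16


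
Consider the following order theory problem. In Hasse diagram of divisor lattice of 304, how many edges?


A cover relation a -< b holds when a < b with no c strictly between.
Cover relations:
  1 -< 2
  1 -< 19
  2 -< 4
  2 -< 38
  4 -< 8
  4 -< 76
  8 -< 16
  8 -< 152
  ...5 more
Total: 13


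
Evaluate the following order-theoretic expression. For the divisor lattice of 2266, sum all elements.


sigma(n) = sum of divisors.
Divisors of 2266: [1, 2, 11, 22, 103, 206, 1133, 2266]
Sum = 3744


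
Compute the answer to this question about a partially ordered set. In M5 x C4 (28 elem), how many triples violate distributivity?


Distributive law: a ^ (b v c) = (a ^ b) v (a ^ c).
Check all 28^3 = 21952 ordered triples (a,b,c).
  e.g. a=(a1,0), b=(a2,0), c=(a3,0): lhs=(a1,0) != rhs=(0,0)
  e.g. a=(a1,0), b=(a2,0), c=(a3,1): lhs=(a1,0) != rhs=(0,0)
Total violating triples: 3840


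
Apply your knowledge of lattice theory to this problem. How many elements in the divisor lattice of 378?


Divisors of 378: [1, 2, 3, 6, 7, 9, 14, 18, 21, 27, 42, 54, 63, 126, 189, 378]
Count: 16


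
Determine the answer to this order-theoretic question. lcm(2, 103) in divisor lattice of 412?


Join=lcm.
gcd(2,103)=1
lcm=206


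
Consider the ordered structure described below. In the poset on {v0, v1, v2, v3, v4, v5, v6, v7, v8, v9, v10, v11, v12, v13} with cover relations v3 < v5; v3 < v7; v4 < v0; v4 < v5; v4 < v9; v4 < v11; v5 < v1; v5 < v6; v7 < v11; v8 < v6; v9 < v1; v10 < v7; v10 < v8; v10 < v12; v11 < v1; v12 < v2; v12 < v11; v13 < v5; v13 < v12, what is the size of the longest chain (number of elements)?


A chain is a totally ordered subset; we count the number of elements in a maximum chain.
Compute, for each element x, the size of the longest chain ending at x:
  v3: 1
  v4: 1
  v10: 1
  v13: 1
  v0: 2
  v8: 2
  ...
A maximum chain: v3 < v7 < v11 < v1
Number of elements in the longest chain: 4


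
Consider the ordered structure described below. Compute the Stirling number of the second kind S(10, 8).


S(n,k) = k*S(n-1,k) + S(n-1,k-1).
S(9,8) = 36, S(9,7) = 462
S(10,8) = 8*36 + 462 = 288 + 462
S(10,8) = 750


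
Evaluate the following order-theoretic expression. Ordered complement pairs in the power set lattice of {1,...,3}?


Complement pair (a,b): a meet b = bottom, a join b = top.
Here: A intersect B = {} and A union B = {1,...,3}.
Pairs found: ({},{1,2,3}), ({1},{2,3}), ({2},{1,3}), ({3},{1,2}), ... (4 more)
Total ordered pairs: 8


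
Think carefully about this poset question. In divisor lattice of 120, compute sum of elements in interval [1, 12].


Interval [1,12] in divisors of 120: [1, 2, 3, 4, 6, 12]
Sum = 28


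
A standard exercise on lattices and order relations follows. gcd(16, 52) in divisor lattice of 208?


Meet=gcd.
gcd(16,52)=4


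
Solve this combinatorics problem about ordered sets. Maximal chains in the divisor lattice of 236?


A maximal chain goes from the minimum element to a maximal element via cover relations.
Counting all min-to-max paths in the cover graph.
Total maximal chains: 3


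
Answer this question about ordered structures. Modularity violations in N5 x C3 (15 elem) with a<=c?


Modular law: if a <= c then a v (b ^ c) = (a v b) ^ c.
Check all triples (a,b,c) with a <= c among 15 elements.
  e.g. a=(a,0), b=(c,0), c=(b,0): lhs=(a,0) != rhs=(b,0)
  e.g. a=(a,0), b=(c,1), c=(b,0): lhs=(a,0) != rhs=(b,0)
Total violating triples: 18


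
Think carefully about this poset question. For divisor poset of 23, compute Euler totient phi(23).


phi(n) = n * prod_{p|n} (1 - 1/p).
Prime divisors of 23: [23]
phi(23) = 23 * (1 - 1/23)
phi(23) = 22


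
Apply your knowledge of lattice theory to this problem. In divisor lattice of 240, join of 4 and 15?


In a divisor lattice, join = lcm (least common multiple).
gcd(4,15) = 1
lcm(4,15) = 4*15/gcd = 60/1 = 60


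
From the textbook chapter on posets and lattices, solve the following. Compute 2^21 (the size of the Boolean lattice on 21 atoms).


Power set = 2^n.
2^21 = 2097152


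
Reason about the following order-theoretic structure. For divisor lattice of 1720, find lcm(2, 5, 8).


In a divisor lattice, join = lcm (least common multiple).
Compute lcm iteratively: start with first element, then lcm(current, next).
Elements: [2, 5, 8]
lcm(2,5) = 10
lcm(10,8) = 40
Final lcm = 40


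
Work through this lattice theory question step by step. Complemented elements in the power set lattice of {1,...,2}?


An element a is complemented if some b has a meet b = bottom, a join b = top.
every subset A has complement S\A, so all elements are complemented.
Complemented elements: {}, {1}, {2}, {1,2}
Count: 4


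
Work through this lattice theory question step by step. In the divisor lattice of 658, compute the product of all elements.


Divisors of 658: [1, 2, 7, 14, 47, 94, 329, 658]
Product = n^(d(n)/2) = 658^(8/2)
Product = 187457825296


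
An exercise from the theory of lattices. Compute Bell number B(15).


B(n) = number of set partitions of an n-element set.
B(n) satisfies the recurrence: B(n+1) = sum_k C(n,k)*B(k).
B(15) = 1382958545


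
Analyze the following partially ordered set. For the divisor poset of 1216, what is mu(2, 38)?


In a divisor lattice, mu(a,b) = mu(b/a) where mu is the classical Mobius function.
b/a = 38/2 = 19
Prime factorization of 19: primes [19]
19 is squarefree with 1 prime factor(s), so mu(19) = (-1)^1 = -1


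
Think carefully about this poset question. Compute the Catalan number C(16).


C(n) = C(2n, n) / (n+1).
C(32, 16) = 601080390
C(16) = 601080390 / 17 = 35357670


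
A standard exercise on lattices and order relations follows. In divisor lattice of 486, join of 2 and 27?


In a divisor lattice, join = lcm (least common multiple).
gcd(2,27) = 1
lcm(2,27) = 2*27/gcd = 54/1 = 54


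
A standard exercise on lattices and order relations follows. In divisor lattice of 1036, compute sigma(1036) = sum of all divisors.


sigma(n) = sum of divisors.
Divisors of 1036: [1, 2, 4, 7, 14, 28, 37, 74, 148, 259, 518, 1036]
Sum = 2128


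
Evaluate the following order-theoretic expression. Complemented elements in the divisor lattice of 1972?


An element a is complemented if some b has a meet b = bottom, a join b = top.
a is complemented iff gcd(a, n/a)=1, i.e. a is a unitary divisor of 1972.
Complemented elements: 1, 4, 17, 29, 68, 116, ... (2 more)
Count: 8


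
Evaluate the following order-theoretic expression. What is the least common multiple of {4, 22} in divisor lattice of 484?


In a divisor lattice, join = lcm (least common multiple).
Compute lcm iteratively: start with first element, then lcm(current, next).
Elements: [4, 22]
lcm(4,22) = 44
Final lcm = 44


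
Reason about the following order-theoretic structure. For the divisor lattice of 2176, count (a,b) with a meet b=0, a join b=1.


Complement pair (a,b): a meet b = bottom, a join b = top.
Here: gcd(a,b)=1 and lcm(a,b)=2176, i.e. a*b=2176 with a,b coprime.
Pairs found: (1,2176), (17,128), (128,17), (2176,1)
Total ordered pairs: 4


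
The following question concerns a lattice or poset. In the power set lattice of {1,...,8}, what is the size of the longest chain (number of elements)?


A chain is a totally ordered subset; we count the number of elements in a maximum chain.
Compute, for each element x, the size of the longest chain ending at x:
  {}: 1
  {1}: 2
  {2}: 2
  {3}: 2
  {4}: 2
  {5}: 2
  ...
A maximum chain: {} < {1} < {1,2} < {1,2,3} < {1,2,3,4} < {1,2,3,4,5} < {1,2,3,4,5,6} < {1,2,3,4,5,6,7} < {1,2,3,4,5,6,7,8}
Number of elements in the longest chain: 9


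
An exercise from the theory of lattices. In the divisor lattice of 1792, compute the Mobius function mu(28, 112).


In a divisor lattice, mu(a,b) = mu(b/a) where mu is the classical Mobius function.
b/a = 112/28 = 4
Prime factorization of 4: primes [2]
4 is not squarefree, so mu(4) = 0


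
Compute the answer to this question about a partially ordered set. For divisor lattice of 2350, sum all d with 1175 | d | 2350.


Interval [1175,2350] in divisors of 2350: [1175, 2350]
Sum = 3525


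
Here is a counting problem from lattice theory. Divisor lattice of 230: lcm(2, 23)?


Join=lcm.
gcd(2,23)=1
lcm=46


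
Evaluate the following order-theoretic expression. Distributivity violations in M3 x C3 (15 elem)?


Distributive law: a ^ (b v c) = (a ^ b) v (a ^ c).
Check all 15^3 = 3375 ordered triples (a,b,c).
  e.g. a=(a1,0), b=(a2,0), c=(a3,0): lhs=(a1,0) != rhs=(0,0)
  e.g. a=(a1,0), b=(a2,0), c=(a3,1): lhs=(a1,0) != rhs=(0,0)
Total violating triples: 162


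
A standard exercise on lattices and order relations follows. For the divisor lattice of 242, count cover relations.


A cover relation a -< b holds when a < b with no c strictly between.
Cover relations:
  1 -< 2
  1 -< 11
  2 -< 22
  11 -< 22
  11 -< 121
  22 -< 242
  121 -< 242
Total: 7


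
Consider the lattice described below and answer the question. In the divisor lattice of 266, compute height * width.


Height = length of longest chain minus 1; width = size of largest antichain.
A maximum chain: 1 | 19 | 133 | 266  (height 3).
A maximum antichain: {2, 7, 19}  (width 3).
Product = 3 * 3 = 9


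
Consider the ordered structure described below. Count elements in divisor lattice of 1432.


Divisors of 1432: [1, 2, 4, 8, 179, 358, 716, 1432]
Count: 8


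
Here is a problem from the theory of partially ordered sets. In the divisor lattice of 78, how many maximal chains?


A maximal chain goes from the minimum element to a maximal element via cover relations.
Counting all min-to-max paths in the cover graph.
Total maximal chains: 6


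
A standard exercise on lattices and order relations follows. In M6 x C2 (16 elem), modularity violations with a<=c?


Modular law: if a <= c then a v (b ^ c) = (a v b) ^ c.
Check all triples (a,b,c) with a <= c among 16 elements.
This lattice is modular (diamonds M_m and their chain-products are modular).
Total violating triples: 0


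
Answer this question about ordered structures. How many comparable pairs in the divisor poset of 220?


A comparable pair {a,b} has a < b or b < a in the order.
Count unordered pairs where one element is strictly below the other.
Examples: {1,2}, {1,4}, {1,5}, {1,10}, ...
Total comparable pairs: 42


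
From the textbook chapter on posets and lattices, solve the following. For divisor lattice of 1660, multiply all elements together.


Divisors of 1660: [1, 2, 4, 5, 10, 20, 83, 166, 332, 415, 830, 1660]
Product = n^(d(n)/2) = 1660^(12/2)
Product = 20924183895616000000


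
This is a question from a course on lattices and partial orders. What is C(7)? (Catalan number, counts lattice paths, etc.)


C(n) = C(2n, n) / (n+1).
C(14, 7) = 3432
C(7) = 3432 / 8 = 429


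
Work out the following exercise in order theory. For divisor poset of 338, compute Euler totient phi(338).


phi(n) = n * prod_{p|n} (1 - 1/p).
Prime divisors of 338: [2, 13]
phi(338) = 338 * (1 - 1/2) * (1 - 1/13)
phi(338) = 156


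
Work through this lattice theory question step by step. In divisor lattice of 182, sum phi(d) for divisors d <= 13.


Divisors of 182 up to 13: [1, 2, 7, 13]
phi values: [1, 1, 6, 12]
Sum = 20


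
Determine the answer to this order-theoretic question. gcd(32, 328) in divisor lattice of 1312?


Meet=gcd.
gcd(32,328)=8


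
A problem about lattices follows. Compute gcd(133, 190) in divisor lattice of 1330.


In a divisor lattice, meet = gcd (greatest common divisor).
By Euclidean algorithm or factoring: gcd(133,190) = 19


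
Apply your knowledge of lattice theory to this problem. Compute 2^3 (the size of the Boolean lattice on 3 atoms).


Power set = 2^n.
2^3 = 8


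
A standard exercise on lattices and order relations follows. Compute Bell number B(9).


B(n) = number of set partitions of an n-element set.
B(n) satisfies the recurrence: B(n+1) = sum_k C(n,k)*B(k).
B(9) = 21147


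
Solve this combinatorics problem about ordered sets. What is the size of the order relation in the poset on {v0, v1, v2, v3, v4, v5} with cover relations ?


The order relation is {(a,b) : a <= b}, reflexive so it includes (a,a).
Examples: (v0,v0), (v1,v1), (v2,v2), (v3,v3), (v4,v4), ...
Total ordered pairs: 6


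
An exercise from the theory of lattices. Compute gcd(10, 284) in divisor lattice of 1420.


In a divisor lattice, meet = gcd (greatest common divisor).
By Euclidean algorithm or factoring: gcd(10,284) = 2


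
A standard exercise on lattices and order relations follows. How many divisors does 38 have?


Divisors of 38: [1, 2, 19, 38]
Count: 4


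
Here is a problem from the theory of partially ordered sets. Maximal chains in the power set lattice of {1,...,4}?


A maximal chain goes from the minimum element to a maximal element via cover relations.
Counting all min-to-max paths in the cover graph.
Total maximal chains: 24


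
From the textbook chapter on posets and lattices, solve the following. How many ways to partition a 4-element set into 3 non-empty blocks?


S(n,k) = k*S(n-1,k) + S(n-1,k-1).
S(3,3) = 1, S(3,2) = 3
S(4,3) = 3*1 + 3 = 3 + 3
S(4,3) = 6


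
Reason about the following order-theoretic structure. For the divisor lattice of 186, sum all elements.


sigma(n) = sum of divisors.
Divisors of 186: [1, 2, 3, 6, 31, 62, 93, 186]
Sum = 384


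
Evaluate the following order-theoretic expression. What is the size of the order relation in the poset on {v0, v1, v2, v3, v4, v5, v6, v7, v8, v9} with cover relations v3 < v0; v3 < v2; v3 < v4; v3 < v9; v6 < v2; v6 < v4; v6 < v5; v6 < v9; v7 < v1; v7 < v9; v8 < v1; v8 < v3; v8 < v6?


The order relation is {(a,b) : a <= b}, reflexive so it includes (a,a).
Examples: (v0,v0), (v1,v1), (v2,v2), (v3,v0), (v3,v2), ...
Total ordered pairs: 28


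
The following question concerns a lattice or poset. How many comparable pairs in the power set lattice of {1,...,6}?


A comparable pair {a,b} has a < b or b < a in the order.
Count unordered pairs where one element is strictly below the other.
Examples: {{},{1}}, {{},{2}}, {{},{3}}, {{},{4}}, ...
Total comparable pairs: 665


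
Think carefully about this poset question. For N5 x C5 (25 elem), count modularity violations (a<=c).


Modular law: if a <= c then a v (b ^ c) = (a v b) ^ c.
Check all triples (a,b,c) with a <= c among 25 elements.
  e.g. a=(a,0), b=(c,0), c=(b,0): lhs=(a,0) != rhs=(b,0)
  e.g. a=(a,0), b=(c,1), c=(b,0): lhs=(a,0) != rhs=(b,0)
Total violating triples: 75


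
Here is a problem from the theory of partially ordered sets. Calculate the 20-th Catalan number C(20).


C(n) = C(2n, n) / (n+1).
C(40, 20) = 137846528820
C(20) = 137846528820 / 21 = 6564120420


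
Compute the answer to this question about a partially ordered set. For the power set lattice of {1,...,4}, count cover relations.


A cover relation a -< b holds when a < b with no c strictly between.
Cover relations:
  {} -< {1}
  {} -< {2}
  {} -< {3}
  {} -< {4}
  {1} -< {1,2}
  {1} -< {1,3}
  {1} -< {1,4}
  {2} -< {1,2}
  ...24 more
Total: 32


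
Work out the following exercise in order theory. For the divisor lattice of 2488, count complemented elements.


An element a is complemented if some b has a meet b = bottom, a join b = top.
a is complemented iff gcd(a, n/a)=1, i.e. a is a unitary divisor of 2488.
Complemented elements: 1, 8, 311, 2488
Count: 4


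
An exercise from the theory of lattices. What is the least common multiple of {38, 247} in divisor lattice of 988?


In a divisor lattice, join = lcm (least common multiple).
Compute lcm iteratively: start with first element, then lcm(current, next).
Elements: [38, 247]
lcm(38,247) = 494
Final lcm = 494


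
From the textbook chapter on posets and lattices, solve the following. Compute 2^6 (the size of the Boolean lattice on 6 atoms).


Power set = 2^n.
2^6 = 64


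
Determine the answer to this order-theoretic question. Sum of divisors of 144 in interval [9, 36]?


Interval [9,36] in divisors of 144: [9, 18, 36]
Sum = 63


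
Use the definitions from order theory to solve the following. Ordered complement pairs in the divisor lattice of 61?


Complement pair (a,b): a meet b = bottom, a join b = top.
Here: gcd(a,b)=1 and lcm(a,b)=61, i.e. a*b=61 with a,b coprime.
Pairs found: (1,61), (61,1)
Total ordered pairs: 2


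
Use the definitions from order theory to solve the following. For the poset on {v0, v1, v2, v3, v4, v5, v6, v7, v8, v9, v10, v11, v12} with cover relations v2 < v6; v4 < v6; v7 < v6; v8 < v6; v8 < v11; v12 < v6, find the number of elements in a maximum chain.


A chain is a totally ordered subset; we count the number of elements in a maximum chain.
Compute, for each element x, the size of the longest chain ending at x:
  v0: 1
  v1: 1
  v2: 1
  v3: 1
  v4: 1
  v5: 1
  ...
A maximum chain: v2 < v6
Number of elements in the longest chain: 2
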